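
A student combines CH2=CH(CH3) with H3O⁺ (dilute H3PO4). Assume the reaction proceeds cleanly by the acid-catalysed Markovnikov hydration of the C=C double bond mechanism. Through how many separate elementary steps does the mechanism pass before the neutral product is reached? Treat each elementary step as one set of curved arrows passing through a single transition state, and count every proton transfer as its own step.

3

Step 1: Electrophilic addition begins with the π(C=C) electrons forming a bond to the proton of H3O⁺. Following Markovnikov's rule, the resulting cation is secondary. H2O is released.
(No 1,2-shift: no single shift to an adjacent carbon would give a more stable cation.)
Step 2: Water acts as the nucleophile: an oxygen lone pair bonds to the cationic carbon, giving an oxonium-ion intermediate.
Step 3: Deprotonation of the oxonium ion by a water molecule delivers the neutral alcohol and regenerates the acid catalyst.
Total: 3 elementary steps.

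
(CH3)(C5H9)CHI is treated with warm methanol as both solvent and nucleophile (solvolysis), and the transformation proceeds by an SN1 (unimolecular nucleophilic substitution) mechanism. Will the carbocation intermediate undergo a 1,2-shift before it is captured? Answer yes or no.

yes

The first-formed carbocation is secondary.
The adjacent cyclopentyl carbon already bears 2 other carbon substituents and has a hydrogen to migrate; after a 1,2-hydride shift from that carbon the positive charge sits on a tertiary centre.
Tertiary is more stable than secondary, so the shift occurs.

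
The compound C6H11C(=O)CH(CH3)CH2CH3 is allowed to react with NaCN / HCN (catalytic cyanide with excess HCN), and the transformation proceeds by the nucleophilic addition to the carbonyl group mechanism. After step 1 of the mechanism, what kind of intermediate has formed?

Step 1: CN⁻ attacks the sp² carbonyl carbon; the C=O π bond breaks and the electrons end up as a lone pair on the alkoxide oxygen of the tetrahedral intermediate.
After step 1 the species present is a tetrahedral alkoxide intermediate.

tetrahedral alkoxide intermediate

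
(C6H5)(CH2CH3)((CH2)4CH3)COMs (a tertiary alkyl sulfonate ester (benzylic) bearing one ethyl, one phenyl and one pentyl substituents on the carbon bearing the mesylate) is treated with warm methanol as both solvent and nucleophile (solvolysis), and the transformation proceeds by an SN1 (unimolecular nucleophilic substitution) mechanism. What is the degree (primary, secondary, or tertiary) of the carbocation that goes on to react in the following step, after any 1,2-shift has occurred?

Step 1: Unassisted departure of MsO⁻ (taking the C–O bonding pair) generates a tertiary carbocation.
No single 1,2-shift to an adjacent carbon would give a more-substituted cation, so no rearrangement occurs.

tertiary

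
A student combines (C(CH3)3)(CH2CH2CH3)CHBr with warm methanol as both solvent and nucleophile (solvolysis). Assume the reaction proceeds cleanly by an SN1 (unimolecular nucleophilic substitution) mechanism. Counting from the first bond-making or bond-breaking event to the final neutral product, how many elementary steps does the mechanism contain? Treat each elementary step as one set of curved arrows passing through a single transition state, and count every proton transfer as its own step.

Step 1: The C–Br bond breaks with both electrons going to the bromide; Br⁻ leaves and a secondary carbocation remains.
Step 2: A methyl group with its bonding pair migrates from the adjacent tert-butyl carbon to the cationic centre — a 1,2-methyl shift — upgrading the secondary cation to a tertiary one.
Step 3: A lone pair on the oxygen of CH3OH attacks the carbocation, forming a new C–O σ-bond and an oxonium ion.
Step 4: Proton transfer from the O–H of the oxonium ion to a solvent molecule delivers the neutral ether.
Total: 4 elementary steps.

4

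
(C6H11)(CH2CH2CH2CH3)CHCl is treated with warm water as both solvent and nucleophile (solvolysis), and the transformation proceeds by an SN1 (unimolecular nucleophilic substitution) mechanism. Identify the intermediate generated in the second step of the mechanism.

tertiary carbocation

Step 1: Unassisted departure of Cl⁻ (taking the C–Cl bonding pair) generates a secondary carbocation.
Step 2: Carbocation rearrangement: a 1,2-hydride shift from the adjacent cyclohexyl carbon converts the initially-formed secondary cation into the more stable tertiary cation.
After step 2 the species present is a tertiary carbocation.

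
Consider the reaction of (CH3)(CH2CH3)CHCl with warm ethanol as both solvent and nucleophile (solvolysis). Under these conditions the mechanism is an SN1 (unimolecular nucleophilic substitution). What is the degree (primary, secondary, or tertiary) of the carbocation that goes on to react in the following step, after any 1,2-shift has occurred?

Step 1: Ionisation: the C–Cl σ-bond cleaves heterolytically; both bonding electrons depart with Cl⁻, leaving a secondary carbocation at the α-carbon.
No single 1,2-shift to an adjacent carbon would give a more-substituted cation, so no rearrangement occurs.

secondary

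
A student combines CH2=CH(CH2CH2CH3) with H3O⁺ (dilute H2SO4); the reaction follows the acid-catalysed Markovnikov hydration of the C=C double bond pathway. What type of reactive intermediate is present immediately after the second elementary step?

Step 1: The π electrons of the C=C bond attack a proton of H3O⁺; Markovnikov addition places the new C–H on the less-substituted alkene carbon, so the positive charge ends up on the more-substituted carbon — a secondary carbocation. H2O is released.
Step 2: Water acts as the nucleophile: an oxygen lone pair bonds to the cationic carbon, giving an oxonium-ion intermediate.
After step 2 the species present is an oxonium ion.

oxonium ion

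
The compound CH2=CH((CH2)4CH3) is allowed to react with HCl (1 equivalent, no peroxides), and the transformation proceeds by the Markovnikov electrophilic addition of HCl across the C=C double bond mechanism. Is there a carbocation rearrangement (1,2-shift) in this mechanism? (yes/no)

no

The first-formed carbocation is secondary.
No single 1,2-shift to an adjacent carbon would produce a more-substituted cation than the one already present, so no rearrangement occurs.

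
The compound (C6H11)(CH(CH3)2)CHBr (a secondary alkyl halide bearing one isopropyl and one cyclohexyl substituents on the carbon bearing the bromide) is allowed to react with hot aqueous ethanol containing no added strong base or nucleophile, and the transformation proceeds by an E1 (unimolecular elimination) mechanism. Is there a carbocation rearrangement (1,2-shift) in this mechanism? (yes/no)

yes

The first-formed carbocation is secondary.
The adjacent isopropyl carbon already bears 2 other carbon substituents and has a hydrogen to migrate; after a 1,2-hydride shift from that carbon the positive charge sits on a tertiary centre.
Tertiary is more stable than secondary, so the shift occurs.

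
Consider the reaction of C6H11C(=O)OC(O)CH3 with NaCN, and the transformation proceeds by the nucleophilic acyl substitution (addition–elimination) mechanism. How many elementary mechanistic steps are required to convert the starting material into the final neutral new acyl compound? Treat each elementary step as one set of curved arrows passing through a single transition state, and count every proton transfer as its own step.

2

Step 1: CN⁻ adds to the carbonyl carbon; the C=O π electrons shift onto oxygen and a tetrahedral alkoxide intermediate forms.
Step 2: An oxygen lone pair re-forms the C=O π bond as the C–O σ-bond breaks; CH3CO2⁻ is expelled.
Total: 2 elementary steps.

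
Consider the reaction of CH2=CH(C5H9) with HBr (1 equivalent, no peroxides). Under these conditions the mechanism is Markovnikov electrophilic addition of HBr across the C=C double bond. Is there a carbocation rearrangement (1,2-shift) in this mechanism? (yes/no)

yes

The first-formed carbocation is secondary.
The adjacent cyclopentyl carbon already bears 2 other carbon substituents and has a hydrogen to migrate; after a 1,2-hydride shift from that carbon the positive charge sits on a tertiary centre.
Tertiary is more stable than secondary, so the shift occurs.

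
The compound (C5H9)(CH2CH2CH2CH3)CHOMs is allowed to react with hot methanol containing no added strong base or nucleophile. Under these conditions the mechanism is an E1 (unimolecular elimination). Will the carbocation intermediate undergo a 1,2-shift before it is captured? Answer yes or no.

yes

The first-formed carbocation is secondary.
The adjacent cyclopentyl carbon already bears 2 other carbon substituents and has a hydrogen to migrate; after a 1,2-hydride shift from that carbon the positive charge sits on a tertiary centre.
Tertiary is more stable than secondary, so the shift occurs.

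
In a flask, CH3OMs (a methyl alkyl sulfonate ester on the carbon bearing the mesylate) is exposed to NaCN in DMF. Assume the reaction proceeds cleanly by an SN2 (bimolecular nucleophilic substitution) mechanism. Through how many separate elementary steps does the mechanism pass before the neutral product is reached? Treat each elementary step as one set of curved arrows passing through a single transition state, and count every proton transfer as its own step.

1

Step 1: The cyanide nucleophile donates a lone pair from C to the α-carbon in a backside attack; simultaneously the C–O σ-bond breaks and both of its electrons leave with MsO⁻. One concerted step with inversion of configuration.
Total: 1 elementary step.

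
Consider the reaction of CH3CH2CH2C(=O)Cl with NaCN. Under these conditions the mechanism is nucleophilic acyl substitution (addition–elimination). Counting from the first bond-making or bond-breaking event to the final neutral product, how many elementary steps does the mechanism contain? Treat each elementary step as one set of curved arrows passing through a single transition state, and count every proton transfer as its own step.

2

Step 1: CN⁻ adds to the carbonyl carbon; the C=O π electrons shift onto oxygen and a tetrahedral alkoxide intermediate forms.
Step 2: An oxygen lone pair re-forms the C=O π bond as the C–Cl σ-bond breaks; Cl⁻ is expelled.
Total: 2 elementary steps.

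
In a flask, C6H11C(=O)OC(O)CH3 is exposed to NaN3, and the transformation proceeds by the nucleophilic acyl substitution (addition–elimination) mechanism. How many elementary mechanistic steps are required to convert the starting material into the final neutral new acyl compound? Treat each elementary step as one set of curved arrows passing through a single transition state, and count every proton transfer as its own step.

2

Step 1: Nucleophilic addition of N3⁻ to the acyl carbon breaks the π(C=O) bond and yields a tetrahedral, anionic intermediate.
Step 2: Elimination step: re-formation of the carbonyl π bond drives out CH3CO2⁻, giving the new acyl compound.
Total: 2 elementary steps.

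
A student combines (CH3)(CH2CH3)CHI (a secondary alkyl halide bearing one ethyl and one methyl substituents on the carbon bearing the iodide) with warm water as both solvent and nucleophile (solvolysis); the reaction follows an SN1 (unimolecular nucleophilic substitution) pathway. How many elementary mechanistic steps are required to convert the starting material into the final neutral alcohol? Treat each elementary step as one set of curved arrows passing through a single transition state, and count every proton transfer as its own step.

3

Step 1: The C–I bond breaks with both electrons going to the iodide; I⁻ leaves and a secondary carbocation remains.
(No 1,2-shift: no single shift to an adjacent carbon would give a more stable cation.)
Step 2: A lone pair on the oxygen of H2O attacks the carbocation, forming a new C–O σ-bond and an oxonium ion.
Step 3: Deprotonation of the oxonium oxygen by solvent water yields the neutral alcohol.
Total: 3 elementary steps.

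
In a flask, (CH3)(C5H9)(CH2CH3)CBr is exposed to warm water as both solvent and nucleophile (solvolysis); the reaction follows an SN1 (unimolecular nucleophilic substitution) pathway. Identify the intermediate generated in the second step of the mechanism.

Step 1: Unassisted departure of Br⁻ (taking the C–Br bonding pair) generates a tertiary carbocation.
Step 2: Nucleophilic capture: the oxygen of H2O bonds to the cationic carbon, producing an oxonium-ion intermediate.
After step 2 the species present is an oxonium ion.

oxonium ion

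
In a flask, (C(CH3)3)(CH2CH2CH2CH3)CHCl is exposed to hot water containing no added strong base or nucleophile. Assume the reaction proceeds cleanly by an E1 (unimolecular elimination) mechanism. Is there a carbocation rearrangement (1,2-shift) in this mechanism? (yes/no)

The first-formed carbocation is secondary.
The adjacent tert-butyl carbon has no hydrogen but bears methyl groups; migration of one methyl with its bonding pair (a 1,2-methyl shift) places the charge on a tertiary centre.
Tertiary is more stable than secondary, so the shift occurs.

yes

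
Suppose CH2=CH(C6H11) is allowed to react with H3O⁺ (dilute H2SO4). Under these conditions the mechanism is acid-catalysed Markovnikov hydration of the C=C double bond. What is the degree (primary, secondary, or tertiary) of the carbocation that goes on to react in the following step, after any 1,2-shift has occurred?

Step 1: Electrophilic addition begins with the π(C=C) electrons forming a bond to the proton of H3O⁺. Following Markovnikov's rule, the resulting cation is secondary. H2O is released.
Step 2: A 1,2-hydride shift from the adjacent cyclohexyl carbon moves the positive charge from the secondary centre to an adjacent carbon, generating a more stable tertiary carbocation.
The cation rearranges from secondary to tertiary via a 1,2-hydride shift from the adjacent cyclohexyl carbon; the tertiary cation is what reacts next.

tertiary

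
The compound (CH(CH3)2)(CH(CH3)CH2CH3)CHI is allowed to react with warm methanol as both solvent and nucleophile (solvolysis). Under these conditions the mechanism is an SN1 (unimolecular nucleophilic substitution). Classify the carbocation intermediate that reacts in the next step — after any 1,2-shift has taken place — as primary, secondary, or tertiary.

Step 1: Unassisted departure of I⁻ (taking the C–I bonding pair) generates a secondary carbocation.
Step 2: A hydride (H with its bonding pair) migrates from the adjacent isopropyl carbon to the cationic centre — a 1,2-hydride shift — upgrading the secondary cation to a tertiary one.
The cation rearranges from secondary to tertiary via a 1,2-hydride shift from the adjacent isopropyl carbon; the tertiary cation is what reacts next.

tertiary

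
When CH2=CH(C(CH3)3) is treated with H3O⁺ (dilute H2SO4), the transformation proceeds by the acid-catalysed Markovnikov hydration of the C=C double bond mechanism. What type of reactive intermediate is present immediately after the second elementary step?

tertiary carbocation

Step 1: Electrophilic addition begins with the π(C=C) electrons forming a bond to the proton of H3O⁺. Following Markovnikov's rule, the resulting cation is secondary. H2O is released.
Step 2: A 1,2-methyl shift from the adjacent tert-butyl carbon moves the positive charge from the secondary centre to an adjacent carbon, generating a more stable tertiary carbocation.
After step 2 the species present is a tertiary carbocation.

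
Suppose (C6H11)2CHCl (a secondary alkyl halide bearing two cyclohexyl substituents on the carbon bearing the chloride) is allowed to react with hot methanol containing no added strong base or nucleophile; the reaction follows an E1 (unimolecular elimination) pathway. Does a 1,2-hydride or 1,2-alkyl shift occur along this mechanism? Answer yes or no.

The first-formed carbocation is secondary.
The adjacent cyclohexyl carbon already bears 2 other carbon substituents and has a hydrogen to migrate; after a 1,2-hydride shift from that carbon the positive charge sits on a tertiary centre.
Tertiary is more stable than secondary, so the shift occurs.

yes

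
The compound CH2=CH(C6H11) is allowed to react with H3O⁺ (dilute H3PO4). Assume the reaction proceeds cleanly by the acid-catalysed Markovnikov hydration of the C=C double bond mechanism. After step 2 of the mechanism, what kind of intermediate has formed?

tertiary carbocation

Step 1: Electrophilic addition begins with the π(C=C) electrons forming a bond to the proton of H3O⁺. Following Markovnikov's rule, the resulting cation is secondary. H2O is released.
Step 2: Carbocation rearrangement: a 1,2-hydride shift from the adjacent cyclohexyl carbon converts the initially-formed secondary cation into the more stable tertiary cation.
After step 2 the species present is a tertiary carbocation.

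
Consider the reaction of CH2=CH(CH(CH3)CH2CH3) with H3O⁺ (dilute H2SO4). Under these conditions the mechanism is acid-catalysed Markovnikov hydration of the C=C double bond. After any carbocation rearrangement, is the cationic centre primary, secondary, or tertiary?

tertiary

Step 1: The π electrons of the C=C bond attack a proton of H3O⁺; Markovnikov addition places the new C–H on the less-substituted alkene carbon, so the positive charge ends up on the more-substituted carbon — a secondary carbocation. H2O is released.
Step 2: Carbocation rearrangement: a 1,2-hydride shift from the adjacent sec-butyl carbon converts the initially-formed secondary cation into the more stable tertiary cation.
The cation rearranges from secondary to tertiary via a 1,2-hydride shift from the adjacent sec-butyl carbon; the tertiary cation is what reacts next.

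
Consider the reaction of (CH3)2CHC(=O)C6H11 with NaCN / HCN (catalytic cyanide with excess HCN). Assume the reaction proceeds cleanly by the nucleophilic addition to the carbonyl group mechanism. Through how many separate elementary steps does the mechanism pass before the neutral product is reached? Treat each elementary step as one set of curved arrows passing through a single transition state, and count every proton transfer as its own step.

2

Step 1: A lone pair / filled orbital on CN⁻ attacks the electrophilic carbonyl carbon; the π(C=O) electrons shift onto oxygen, producing a tetrahedral alkoxide intermediate.
Step 2: Proton transfer from HCN to the alkoxide furnishes a cyanohydrin (and releases another CN⁻ to continue the reaction).
Total: 2 elementary steps.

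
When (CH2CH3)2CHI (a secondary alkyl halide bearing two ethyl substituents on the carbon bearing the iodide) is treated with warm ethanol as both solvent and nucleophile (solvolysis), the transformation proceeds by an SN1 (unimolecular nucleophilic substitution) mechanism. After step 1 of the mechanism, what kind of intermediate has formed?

Step 1: The C–I bond breaks with both electrons going to the iodide; I⁻ leaves and a secondary carbocation remains.
After step 1 the species present is a secondary carbocation.

secondary carbocation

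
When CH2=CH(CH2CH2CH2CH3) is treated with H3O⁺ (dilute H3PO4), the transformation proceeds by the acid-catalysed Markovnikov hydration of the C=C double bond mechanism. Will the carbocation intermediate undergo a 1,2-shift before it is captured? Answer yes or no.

The first-formed carbocation is secondary.
No single 1,2-shift to an adjacent carbon would produce a more-substituted cation than the one already present, so no rearrangement occurs.

no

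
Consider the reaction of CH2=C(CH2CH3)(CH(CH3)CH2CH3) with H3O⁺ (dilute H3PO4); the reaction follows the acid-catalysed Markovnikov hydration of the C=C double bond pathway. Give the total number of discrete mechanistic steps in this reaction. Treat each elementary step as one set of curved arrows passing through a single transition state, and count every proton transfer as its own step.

3

Step 1: Electrophilic addition begins with the π(C=C) electrons forming a bond to the proton of H3O⁺. Following Markovnikov's rule, the resulting cation is tertiary. H2O is released.
(No 1,2-shift: no single shift to an adjacent carbon would give a more stable cation.)
Step 2: A lone pair on the oxygen of H2O attacks the carbocation, forming a C–O bond and an oxonium ion (a protonated alcohol).
Step 3: H2O removes a proton from the oxonium oxygen, regenerating H3O⁺ and giving the neutral alcohol.
Total: 3 elementary steps.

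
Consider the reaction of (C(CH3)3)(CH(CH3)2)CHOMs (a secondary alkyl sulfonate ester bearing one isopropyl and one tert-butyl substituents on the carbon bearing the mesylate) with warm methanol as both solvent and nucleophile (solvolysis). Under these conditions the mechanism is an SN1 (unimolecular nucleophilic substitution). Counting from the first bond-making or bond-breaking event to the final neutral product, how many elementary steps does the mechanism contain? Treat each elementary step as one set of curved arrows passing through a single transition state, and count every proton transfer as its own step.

Step 1: The C–O bond breaks with both electrons going to the mesylate; MsO⁻ leaves and a secondary carbocation remains.
Step 2: A 1,2-hydride shift from the adjacent isopropyl carbon moves the positive charge from the secondary centre to an adjacent carbon, generating a more stable tertiary carbocation.
Step 3: CH3OH donates an oxygen lone pair into the empty p orbital of the cation, giving a protonated ether (an oxonium ion).
Step 4: Proton transfer from the O–H of the oxonium ion to a solvent molecule delivers the neutral ether.
Total: 4 elementary steps.

4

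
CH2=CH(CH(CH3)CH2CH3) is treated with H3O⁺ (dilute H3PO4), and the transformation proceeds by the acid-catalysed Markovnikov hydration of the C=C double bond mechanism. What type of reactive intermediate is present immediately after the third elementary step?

oxonium ion

Step 1: Protonation of the alkene by H3O⁺: the π bond acts as the nucleophile and picks up H⁺, giving the more stable (Markovnikov) secondary carbocation. H2O is released.
Step 2: Carbocation rearrangement: a 1,2-hydride shift from the adjacent sec-butyl carbon converts the initially-formed secondary cation into the more stable tertiary cation.
Step 3: A lone pair on the oxygen of H2O attacks the carbocation, forming a C–O bond and an oxonium ion (a protonated alcohol).
After step 3 the species present is an oxonium ion.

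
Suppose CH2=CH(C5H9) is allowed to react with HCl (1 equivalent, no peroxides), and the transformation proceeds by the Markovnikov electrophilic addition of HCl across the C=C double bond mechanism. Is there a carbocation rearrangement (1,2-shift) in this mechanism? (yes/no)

The first-formed carbocation is secondary.
The adjacent cyclopentyl carbon already bears 2 other carbon substituents and has a hydrogen to migrate; after a 1,2-hydride shift from that carbon the positive charge sits on a tertiary centre.
Tertiary is more stable than secondary, so the shift occurs.

yes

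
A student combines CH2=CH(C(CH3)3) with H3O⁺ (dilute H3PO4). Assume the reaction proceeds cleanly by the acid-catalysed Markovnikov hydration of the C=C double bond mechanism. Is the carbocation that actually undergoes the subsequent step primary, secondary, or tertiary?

Step 1: The π electrons of the C=C bond attack a proton of H3O⁺; Markovnikov addition places the new C–H on the less-substituted alkene carbon, so the positive charge ends up on the more-substituted carbon — a secondary carbocation. H2O is released.
Step 2: Carbocation rearrangement: a 1,2-methyl shift from the adjacent tert-butyl carbon converts the initially-formed secondary cation into the more stable tertiary cation.
The cation rearranges from secondary to tertiary via a 1,2-methyl shift from the adjacent tert-butyl carbon; the tertiary cation is what reacts next.

tertiary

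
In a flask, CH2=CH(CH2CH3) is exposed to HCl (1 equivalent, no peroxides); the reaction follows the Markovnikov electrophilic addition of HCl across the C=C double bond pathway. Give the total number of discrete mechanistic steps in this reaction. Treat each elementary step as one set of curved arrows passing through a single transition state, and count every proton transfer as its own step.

Step 1: The π electrons of the C=C bond attack a proton of HCl; Markovnikov addition places the new C–H on the less-substituted alkene carbon, so the positive charge ends up on the more-substituted carbon — a secondary carbocation. The H–Cl bond breaks heterolytically, releasing Cl⁻.
(No 1,2-shift: no single shift to an adjacent carbon would give a more stable cation.)
Step 2: Cl⁻ captures the cation: a lone pair on Cl⁻ fills the empty p orbital, producing the alkyl halide product.
Total: 2 elementary steps.

2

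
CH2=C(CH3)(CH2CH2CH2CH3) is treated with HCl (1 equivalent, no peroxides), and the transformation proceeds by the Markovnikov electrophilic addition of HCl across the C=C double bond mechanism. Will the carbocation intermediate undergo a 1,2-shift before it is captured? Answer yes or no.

The first-formed carbocation is tertiary.
No single 1,2-shift to an adjacent carbon would produce a more-substituted cation than the one already present, so no rearrangement occurs.

no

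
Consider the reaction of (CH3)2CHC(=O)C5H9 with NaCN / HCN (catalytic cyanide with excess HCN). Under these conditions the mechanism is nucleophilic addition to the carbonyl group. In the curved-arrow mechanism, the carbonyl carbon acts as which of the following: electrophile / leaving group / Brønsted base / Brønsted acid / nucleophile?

Step 1: CN⁻ attacks the sp² carbonyl carbon; the C=O π bond breaks and the electrons end up as a lone pair on the alkoxide oxygen of the tetrahedral intermediate.
The carbonyl carbon accepts an electron pair into an empty or π* orbital — it is the electrophile.

electrophile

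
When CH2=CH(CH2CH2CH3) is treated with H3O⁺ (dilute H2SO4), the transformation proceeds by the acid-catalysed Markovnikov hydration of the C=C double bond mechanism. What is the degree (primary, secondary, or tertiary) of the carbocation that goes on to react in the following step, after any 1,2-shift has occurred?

Step 1: Protonation of the alkene by H3O⁺: the π bond acts as the nucleophile and picks up H⁺, giving the more stable (Markovnikov) secondary carbocation. H2O is released.
No single 1,2-shift to an adjacent carbon would give a more-substituted cation, so no rearrangement occurs.

secondary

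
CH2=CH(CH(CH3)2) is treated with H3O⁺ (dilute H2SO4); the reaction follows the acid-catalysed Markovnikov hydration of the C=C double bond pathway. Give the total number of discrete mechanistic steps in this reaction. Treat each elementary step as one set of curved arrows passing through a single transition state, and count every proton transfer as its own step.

4

Step 1: The π electrons of the C=C bond attack a proton of H3O⁺; Markovnikov addition places the new C–H on the less-substituted alkene carbon, so the positive charge ends up on the more-substituted carbon — a secondary carbocation. H2O is released.
Step 2: A hydride (H with its bonding pair) migrates from the adjacent isopropyl carbon to the cationic centre — a 1,2-hydride shift — upgrading the secondary cation to a tertiary one.
Step 3: Nucleophilic capture of the cation by H2O produces the protonated alcohol (an oxonium ion).
Step 4: Deprotonation of the oxonium ion by a water molecule delivers the neutral alcohol and regenerates the acid catalyst.
Total: 4 elementary steps.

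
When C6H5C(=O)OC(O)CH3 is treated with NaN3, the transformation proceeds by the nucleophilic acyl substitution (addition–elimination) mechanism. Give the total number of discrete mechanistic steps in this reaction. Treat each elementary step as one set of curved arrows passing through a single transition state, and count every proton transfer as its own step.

Step 1: N3⁻ adds to the carbonyl carbon; the C=O π electrons shift onto oxygen and a tetrahedral alkoxide intermediate forms.
Step 2: Collapse of the tetrahedral intermediate: the alkoxide oxygen pushes its lone pair back to re-form C=O while CH3CO2⁻ leaves.
Total: 2 elementary steps.

2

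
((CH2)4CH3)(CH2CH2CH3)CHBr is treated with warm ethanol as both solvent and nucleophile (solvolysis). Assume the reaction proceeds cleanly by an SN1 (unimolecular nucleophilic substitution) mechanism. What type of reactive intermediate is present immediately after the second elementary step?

oxonium ion

Step 1: Rate-determining heterolysis of the C–Br bond gives Br⁻ and a secondary carbocation.
Step 2: Nucleophilic capture: the oxygen of CH3CH2OH bonds to the cationic carbon, producing an oxonium-ion intermediate.
After step 2 the species present is an oxonium ion.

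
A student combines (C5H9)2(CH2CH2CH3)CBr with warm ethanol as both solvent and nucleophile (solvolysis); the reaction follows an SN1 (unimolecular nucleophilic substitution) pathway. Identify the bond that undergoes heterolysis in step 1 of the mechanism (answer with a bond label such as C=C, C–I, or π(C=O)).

C–Br

Step 1: Rate-determining heterolysis of the C–Br bond gives Br⁻ and a tertiary carbocation.
The bond broken in this step is the C–Br bond.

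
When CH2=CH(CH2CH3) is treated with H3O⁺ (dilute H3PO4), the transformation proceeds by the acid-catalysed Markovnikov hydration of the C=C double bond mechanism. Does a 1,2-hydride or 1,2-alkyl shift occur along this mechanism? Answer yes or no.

no

The first-formed carbocation is secondary.
No single 1,2-shift to an adjacent carbon would produce a more-substituted cation than the one already present, so no rearrangement occurs.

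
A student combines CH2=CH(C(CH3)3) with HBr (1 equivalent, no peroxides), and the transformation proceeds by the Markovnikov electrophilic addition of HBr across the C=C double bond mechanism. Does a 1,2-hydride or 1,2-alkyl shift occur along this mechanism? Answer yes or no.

The first-formed carbocation is secondary.
The adjacent tert-butyl carbon has no hydrogen but bears methyl groups; migration of one methyl with its bonding pair (a 1,2-methyl shift) places the charge on a tertiary centre.
Tertiary is more stable than secondary, so the shift occurs.

yes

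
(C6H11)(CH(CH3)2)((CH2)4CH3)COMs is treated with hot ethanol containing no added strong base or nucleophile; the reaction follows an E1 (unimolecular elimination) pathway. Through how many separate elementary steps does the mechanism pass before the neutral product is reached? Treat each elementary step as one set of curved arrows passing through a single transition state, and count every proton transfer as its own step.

Step 1: The C–O bond breaks with both electrons going to the mesylate; MsO⁻ leaves and a tertiary carbocation remains.
(No 1,2-shift: no single shift to an adjacent carbon would give a more stable cation.)
Step 2: Loss of a β-proton to an ethanol molecule of the solvent: the C–H bonding pair collapses toward the cationic carbon to form the C=C π bond, yielding the alkene.
Total: 2 elementary steps.

2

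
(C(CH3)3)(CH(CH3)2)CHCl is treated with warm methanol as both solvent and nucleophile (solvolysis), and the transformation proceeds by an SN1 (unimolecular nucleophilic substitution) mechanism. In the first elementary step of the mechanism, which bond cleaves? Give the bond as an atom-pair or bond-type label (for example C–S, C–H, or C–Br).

C–Cl

Step 1: Unassisted departure of Cl⁻ (taking the C–Cl bonding pair) generates a secondary carbocation.
The bond broken in this step is the C–Cl bond.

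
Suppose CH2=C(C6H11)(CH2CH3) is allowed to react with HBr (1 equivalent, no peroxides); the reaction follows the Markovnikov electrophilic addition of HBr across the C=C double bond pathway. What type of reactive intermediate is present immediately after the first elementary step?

tertiary carbocation

Step 1: The π electrons of the C=C bond attack a proton of HBr; Markovnikov addition places the new C–H on the less-substituted alkene carbon, so the positive charge ends up on the more-substituted carbon — a tertiary carbocation. The H–Br bond breaks heterolytically, releasing Br⁻.
After step 1 the species present is a tertiary carbocation.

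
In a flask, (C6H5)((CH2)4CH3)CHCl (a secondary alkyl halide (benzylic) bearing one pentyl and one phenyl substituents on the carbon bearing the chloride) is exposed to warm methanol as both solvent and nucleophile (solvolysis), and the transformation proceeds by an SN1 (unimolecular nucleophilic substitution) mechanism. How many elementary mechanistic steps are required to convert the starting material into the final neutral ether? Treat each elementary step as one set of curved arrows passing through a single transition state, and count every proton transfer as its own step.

Step 1: The C–Cl bond breaks with both electrons going to the chloride; Cl⁻ leaves and a secondary carbocation remains.
(No 1,2-shift: no single shift to an adjacent carbon would give a more stable cation.)
Step 2: A lone pair on the oxygen of CH3OH attacks the carbocation, forming a new C–O σ-bond and an oxonium ion.
Step 3: A second solvent molecule removes the proton on oxygen, giving the neutral ether product.
Total: 3 elementary steps.

3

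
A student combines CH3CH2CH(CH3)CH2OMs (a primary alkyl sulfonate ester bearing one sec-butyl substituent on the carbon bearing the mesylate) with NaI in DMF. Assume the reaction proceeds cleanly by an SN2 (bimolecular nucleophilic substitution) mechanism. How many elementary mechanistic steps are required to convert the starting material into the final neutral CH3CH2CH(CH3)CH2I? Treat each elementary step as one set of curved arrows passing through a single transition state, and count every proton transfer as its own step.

Step 1: Backside attack by I⁻ on the carbon bearing the mesylate: the new C–I bond forms as the C–O bond breaks, with Walden inversion at carbon.
Total: 1 elementary step.

1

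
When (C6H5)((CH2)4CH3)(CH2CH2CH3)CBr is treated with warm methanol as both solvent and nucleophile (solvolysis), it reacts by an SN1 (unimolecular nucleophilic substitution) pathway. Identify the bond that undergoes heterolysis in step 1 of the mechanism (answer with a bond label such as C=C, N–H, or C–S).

C–Br

Step 1: Unassisted departure of Br⁻ (taking the C–Br bonding pair) generates a tertiary carbocation.
The bond broken in this step is the C–Br bond.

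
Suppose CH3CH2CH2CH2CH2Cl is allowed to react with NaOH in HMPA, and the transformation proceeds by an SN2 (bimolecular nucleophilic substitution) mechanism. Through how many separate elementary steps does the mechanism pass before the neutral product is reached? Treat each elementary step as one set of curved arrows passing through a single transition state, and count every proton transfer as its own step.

1

Step 1: OH⁻ attacks the back face of the α-carbon while Cl⁻ departs with the C–Cl bonding pair — a single concerted displacement through a pentacoordinate transition state.
Total: 1 elementary step.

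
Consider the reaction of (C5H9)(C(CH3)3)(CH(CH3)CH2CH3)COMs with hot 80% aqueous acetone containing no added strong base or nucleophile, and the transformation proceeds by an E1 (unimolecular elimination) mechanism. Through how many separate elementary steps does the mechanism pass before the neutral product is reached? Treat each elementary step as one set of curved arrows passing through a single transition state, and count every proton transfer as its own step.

2

Step 1: Rate-determining heterolysis of the C–O bond gives MsO⁻ and a tertiary carbocation.
(No 1,2-shift: no single shift to an adjacent carbon would give a more stable cation.)
Step 2: A weak base (a water molecule from the solvent) removes a proton from a carbon adjacent to the cationic centre; the electrons of that C–H bond become the new π(C=C) bond, giving the alkene.
Total: 2 elementary steps.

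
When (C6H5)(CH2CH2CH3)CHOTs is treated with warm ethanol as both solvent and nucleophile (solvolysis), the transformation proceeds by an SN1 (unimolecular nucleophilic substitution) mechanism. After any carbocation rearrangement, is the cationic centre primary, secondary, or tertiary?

Step 1: Rate-determining heterolysis of the C–O bond gives TsO⁻ and a secondary carbocation.
No single 1,2-shift to an adjacent carbon would give a more-substituted cation, so no rearrangement occurs.

secondary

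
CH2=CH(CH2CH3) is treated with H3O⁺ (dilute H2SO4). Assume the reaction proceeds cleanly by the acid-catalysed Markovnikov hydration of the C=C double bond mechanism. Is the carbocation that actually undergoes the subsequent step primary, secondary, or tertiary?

secondary

Step 1: Protonation of the alkene by H3O⁺: the π bond acts as the nucleophile and picks up H⁺, giving the more stable (Markovnikov) secondary carbocation. H2O is released.
No single 1,2-shift to an adjacent carbon would give a more-substituted cation, so no rearrangement occurs.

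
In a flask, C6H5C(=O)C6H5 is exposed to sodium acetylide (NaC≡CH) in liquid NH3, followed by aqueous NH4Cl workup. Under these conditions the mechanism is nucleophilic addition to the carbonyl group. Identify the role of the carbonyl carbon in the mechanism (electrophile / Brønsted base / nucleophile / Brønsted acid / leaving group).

Step 1: HC≡C⁻ attacks the sp² carbonyl carbon; the C=O π bond breaks and the electrons end up as a lone pair on the alkoxide oxygen of the tetrahedral intermediate.
The carbonyl carbon accepts an electron pair into an empty or π* orbital — it is the electrophile.

electrophile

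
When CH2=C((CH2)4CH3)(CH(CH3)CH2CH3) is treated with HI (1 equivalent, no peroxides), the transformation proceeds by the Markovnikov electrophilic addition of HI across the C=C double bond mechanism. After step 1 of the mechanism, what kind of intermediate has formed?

Step 1: Protonation of the alkene by HI: the π bond acts as the nucleophile and picks up H⁺, giving the more stable (Markovnikov) tertiary carbocation. The H–I bond breaks heterolytically, releasing I⁻.
After step 1 the species present is a tertiary carbocation.

tertiary carbocation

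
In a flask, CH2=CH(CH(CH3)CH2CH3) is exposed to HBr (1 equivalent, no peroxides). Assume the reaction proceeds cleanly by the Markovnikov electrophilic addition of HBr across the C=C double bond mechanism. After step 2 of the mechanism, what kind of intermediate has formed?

tertiary carbocation

Step 1: The π electrons of the C=C bond attack a proton of HBr; Markovnikov addition places the new C–H on the less-substituted alkene carbon, so the positive charge ends up on the more-substituted carbon — a secondary carbocation. The H–Br bond breaks heterolytically, releasing Br⁻.
Step 2: A hydride (H with its bonding pair) migrates from the adjacent sec-butyl carbon to the cationic centre — a 1,2-hydride shift — upgrading the secondary cation to a tertiary one.
After step 2 the species present is a tertiary carbocation.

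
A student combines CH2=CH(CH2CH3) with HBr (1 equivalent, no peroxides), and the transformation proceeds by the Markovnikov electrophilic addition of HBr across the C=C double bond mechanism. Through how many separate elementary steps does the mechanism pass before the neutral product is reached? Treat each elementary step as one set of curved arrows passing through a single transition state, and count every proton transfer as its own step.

2

Step 1: The π electrons of the C=C bond attack a proton of HBr; Markovnikov addition places the new C–H on the less-substituted alkene carbon, so the positive charge ends up on the more-substituted carbon — a secondary carbocation. The H–Br bond breaks heterolytically, releasing Br⁻.
(No 1,2-shift: no single shift to an adjacent carbon would give a more stable cation.)
Step 2: Br⁻ captures the cation: a lone pair on Br⁻ fills the empty p orbital, producing the alkyl halide product.
Total: 2 elementary steps.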